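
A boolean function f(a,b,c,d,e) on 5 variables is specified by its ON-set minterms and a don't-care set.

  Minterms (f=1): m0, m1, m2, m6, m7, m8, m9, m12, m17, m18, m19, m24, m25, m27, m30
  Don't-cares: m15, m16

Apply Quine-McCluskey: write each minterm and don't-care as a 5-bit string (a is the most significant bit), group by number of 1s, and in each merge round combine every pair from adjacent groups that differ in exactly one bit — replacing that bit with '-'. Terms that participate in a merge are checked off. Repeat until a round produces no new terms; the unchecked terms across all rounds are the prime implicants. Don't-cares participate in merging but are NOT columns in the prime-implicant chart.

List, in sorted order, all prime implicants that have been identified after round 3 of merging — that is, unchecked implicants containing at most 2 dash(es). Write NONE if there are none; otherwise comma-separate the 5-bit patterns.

[col 0] 00000*, 00001*, 00010*, 00110*, 00111*, 01000*, 01001*, 01100*, 01111*, 10000*, 10001*, 10010*, 10011*, 11000*, 11001*, 11011*, 11110
[col 1] -0000*, -0001*, -0010*, -1000*, -1001*, 0-000*, 0-001*, 0-111, 00-10, 000-0*, 0000-*, 0011-, 01-00, 0100-*, 1-000*, 1-001*, 1-011*, 100-0*, 100-1*, 1000-*, 1001-*, 110-1*, 1100-*
[col 2] --000*, --001*, -00-0, -000-*, -100-*, 0-00-*, 1-0-1, 1-00-*, 100--
[col 3] --00-
Prime implicants: --00-, -00-0, 0-111, 00-10, 0011-, 01-00, 1-0-1, 100--, 11110

-00-0, 0-111, 00-10, 0011-, 01-00, 1-0-1, 100--, 11110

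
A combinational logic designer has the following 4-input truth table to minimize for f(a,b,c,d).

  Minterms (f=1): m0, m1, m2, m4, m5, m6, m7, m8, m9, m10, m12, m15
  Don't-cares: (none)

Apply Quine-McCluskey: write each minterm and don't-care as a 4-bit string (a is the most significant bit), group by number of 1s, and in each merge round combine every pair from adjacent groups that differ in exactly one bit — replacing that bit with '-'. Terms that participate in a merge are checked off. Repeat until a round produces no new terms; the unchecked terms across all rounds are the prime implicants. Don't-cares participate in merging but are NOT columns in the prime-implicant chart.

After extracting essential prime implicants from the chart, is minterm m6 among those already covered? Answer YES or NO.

NO

size-2^0 implicants → 0000(✓)  0001(✓)  0010(✓)  0100(✓)  0101(✓)  0110(✓)  0111(✓)  1000(✓)  1001(✓)  1010(✓)  1100(✓)  1111(✓)
size-2^1 implicants → -000(✓)  -001(✓)  -010(✓)  -100(✓)  -111  0-00(✓)  0-01(✓)  0-10(✓)  00-0(✓)  000-(✓)  01-0(✓)  01-1(✓)  010-(✓)  011-(✓)  1-00(✓)  10-0(✓)  100-(✓)
size-2^2 implicants → --00  -0-0  -00-  0--0  0-0-  01--
Unchecked terms (primes): --00, -0-0, -00-, -111, 0--0, 0-0-, 01--
Minterm coverage:
  m0 ⊆ --00,-0-0,-00-,0--0,0-0-
  m1 ⊆ -00-,0-0-
  m2 ⊆ -0-0,0--0
  m4 ⊆ --00,0--0,0-0-,01--
  m5 ⊆ 0-0-,01--
  m6 ⊆ 0--0,01--
  m7 ⊆ -111,01--
  m8 ⊆ --00,-0-0,-00-
  m9 ⊆ -00- [E]
  m10 ⊆ -0-0 [E]
  m12 ⊆ --00 [E]
  m15 ⊆ -111 [E]
E = {--00, -0-0, -00-, -111}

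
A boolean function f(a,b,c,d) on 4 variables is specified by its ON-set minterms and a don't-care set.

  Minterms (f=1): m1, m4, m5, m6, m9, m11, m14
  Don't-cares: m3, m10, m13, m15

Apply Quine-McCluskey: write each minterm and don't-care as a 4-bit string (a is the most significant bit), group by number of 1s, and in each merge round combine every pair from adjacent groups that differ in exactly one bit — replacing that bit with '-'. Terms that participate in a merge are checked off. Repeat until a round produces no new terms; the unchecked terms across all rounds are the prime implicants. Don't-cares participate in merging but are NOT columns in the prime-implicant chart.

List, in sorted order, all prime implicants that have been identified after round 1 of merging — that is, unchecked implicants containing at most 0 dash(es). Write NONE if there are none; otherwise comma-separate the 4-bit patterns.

NONE

size-2^0 implicants → 0001(✓)  0011(✓)  0100(✓)  0101(✓)  0110(✓)  1001(✓)  1010(✓)  1011(✓)  1101(✓)  1110(✓)  1111(✓)
size-2^1 implicants → -001(✓)  -011(✓)  -101(✓)  -110  0-01(✓)  00-1(✓)  01-0  010-  1-01(✓)  1-10(✓)  1-11(✓)  10-1(✓)  101-(✓)  11-1(✓)  111-(✓)
size-2^2 implicants → --01  -0-1  1--1  1-1-
Unchecked terms (primes): --01, -0-1, -110, 01-0, 010-, 1--1, 1-1-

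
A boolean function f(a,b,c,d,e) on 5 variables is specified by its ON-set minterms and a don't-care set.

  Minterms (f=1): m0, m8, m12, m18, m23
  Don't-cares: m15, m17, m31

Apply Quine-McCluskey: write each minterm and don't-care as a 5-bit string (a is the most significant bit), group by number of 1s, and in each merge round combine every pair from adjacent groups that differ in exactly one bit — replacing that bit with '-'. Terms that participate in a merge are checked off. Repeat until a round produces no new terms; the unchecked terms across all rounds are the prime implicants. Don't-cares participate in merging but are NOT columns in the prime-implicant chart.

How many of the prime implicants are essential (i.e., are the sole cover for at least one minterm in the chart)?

4

size-2^0 implicants → 00000(✓)  01000(✓)  01100(✓)  01111(✓)  10001  10010  10111(✓)  11111(✓)
size-2^1 implicants → -1111  0-000  01-00  1-111
Unchecked terms (primes): -1111, 0-000, 01-00, 1-111, 10001, 10010
Minterm coverage:
  m0 ⊆ 0-000 [E]
  m8 ⊆ 0-000,01-00
  m12 ⊆ 01-00 [E]
  m18 ⊆ 10010 [E]
  m23 ⊆ 1-111 [E]
E = {0-000, 01-00, 1-111, 10010}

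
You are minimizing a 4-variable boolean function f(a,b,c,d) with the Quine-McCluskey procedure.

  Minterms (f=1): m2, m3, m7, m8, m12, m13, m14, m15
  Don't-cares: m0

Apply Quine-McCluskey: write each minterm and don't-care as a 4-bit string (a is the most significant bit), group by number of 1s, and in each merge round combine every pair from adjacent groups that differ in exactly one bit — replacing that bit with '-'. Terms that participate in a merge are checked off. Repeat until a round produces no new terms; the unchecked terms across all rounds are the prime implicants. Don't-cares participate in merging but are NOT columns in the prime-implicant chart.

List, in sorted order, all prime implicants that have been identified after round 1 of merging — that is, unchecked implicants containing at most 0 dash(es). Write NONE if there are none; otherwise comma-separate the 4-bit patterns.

NONE

Round 0: 0000✓ 0010✓ 0011✓ 0111✓ 1000✓ 1100✓ 1101✓ 1110✓ 1111✓
Round 1: -000 -111 0-11 00-0 001- 1-00 11-0✓ 11-1✓ 110-✓ 111-✓
Round 2: 11--
PIs = {-000, -111, 0-11, 00-0, 001-, 1-00, 11--}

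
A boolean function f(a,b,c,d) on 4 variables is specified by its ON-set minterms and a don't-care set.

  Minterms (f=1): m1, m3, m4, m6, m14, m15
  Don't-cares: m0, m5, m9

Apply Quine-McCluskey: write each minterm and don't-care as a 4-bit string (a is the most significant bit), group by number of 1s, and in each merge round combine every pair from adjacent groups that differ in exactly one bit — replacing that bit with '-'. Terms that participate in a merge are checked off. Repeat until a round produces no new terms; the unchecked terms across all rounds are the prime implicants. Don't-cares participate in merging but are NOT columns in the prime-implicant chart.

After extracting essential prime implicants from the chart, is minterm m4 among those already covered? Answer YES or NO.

NO

[col 0] 0000*, 0001*, 0011*, 0100*, 0101*, 0110*, 1001*, 1110*, 1111*
[col 1] -001, -110, 0-00*, 0-01*, 00-1, 000-*, 01-0, 010-*, 111-
[col 2] 0-0-
Prime implicants: -001, -110, 0-0-, 00-1, 01-0, 111-
PI chart (minterm → PIs covering it):
  1 | -001,0-0-,00-1
  3 | 00-1  (sole → essential)
  4 | 0-0-,01-0
  6 | -110,01-0
  14 | -110,111-
  15 | 111-  (sole → essential)
Essential prime implicants: 00-1, 111-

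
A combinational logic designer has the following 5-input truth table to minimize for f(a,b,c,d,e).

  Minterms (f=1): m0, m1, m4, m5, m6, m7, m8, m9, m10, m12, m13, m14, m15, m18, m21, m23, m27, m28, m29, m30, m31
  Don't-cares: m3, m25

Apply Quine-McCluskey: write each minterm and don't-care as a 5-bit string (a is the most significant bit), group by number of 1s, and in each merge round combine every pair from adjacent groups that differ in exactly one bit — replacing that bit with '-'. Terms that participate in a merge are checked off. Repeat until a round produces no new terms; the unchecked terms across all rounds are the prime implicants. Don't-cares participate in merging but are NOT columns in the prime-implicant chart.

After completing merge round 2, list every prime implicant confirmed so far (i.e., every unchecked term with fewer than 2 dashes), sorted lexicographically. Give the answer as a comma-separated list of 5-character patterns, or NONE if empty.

size-2^0 implicants → 00000(✓)  00001(✓)  00011(✓)  00100(✓)  00101(✓)  00110(✓)  00111(✓)  01000(✓)  01001(✓)  01010(✓)  01100(✓)  01101(✓)  01110(✓)  01111(✓)  10010  10101(✓)  10111(✓)  11001(✓)  11011(✓)  11100(✓)  11101(✓)  11110(✓)  11111(✓)
size-2^1 implicants → -0101(✓)  -0111(✓)  -1001(✓)  -1100(✓)  -1101(✓)  -1110(✓)  -1111(✓)  0-000(✓)  0-001(✓)  0-100(✓)  0-101(✓)  0-110(✓)  0-111(✓)  00-00(✓)  00-01(✓)  00-11(✓)  000-1(✓)  0000-(✓)  001-0(✓)  001-1(✓)  0010-(✓)  0011-(✓)  01-00(✓)  01-01(✓)  01-10(✓)  010-0(✓)  0100-(✓)  011-0(✓)  011-1(✓)  0110-(✓)  0111-(✓)  1-101(✓)  1-111(✓)  101-1(✓)  11-01(✓)  11-11(✓)  110-1(✓)  111-0(✓)  111-1(✓)  1110-(✓)  1111-(✓)
size-2^2 implicants → --101(✓)  --111(✓)  -01-1(✓)  -1-01  -11-0(✓)  -11-1(✓)  -110-(✓)  -111-(✓)  0--00(✓)  0--01(✓)  0-00-(✓)  0-1-0(✓)  0-1-1(✓)  0-10-(✓)  0-11-(✓)  00--1  00-0-(✓)  001--(✓)  01--0  01-0-(✓)  011--(✓)  1-1-1(✓)  11--1  111--(✓)
size-2^3 implicants → --1-1  -11--  0--0-  0-1--
Unchecked terms (primes): --1-1, -1-01, -11--, 0--0-, 0-1--, 00--1, 01--0, 10010, 11--1

10010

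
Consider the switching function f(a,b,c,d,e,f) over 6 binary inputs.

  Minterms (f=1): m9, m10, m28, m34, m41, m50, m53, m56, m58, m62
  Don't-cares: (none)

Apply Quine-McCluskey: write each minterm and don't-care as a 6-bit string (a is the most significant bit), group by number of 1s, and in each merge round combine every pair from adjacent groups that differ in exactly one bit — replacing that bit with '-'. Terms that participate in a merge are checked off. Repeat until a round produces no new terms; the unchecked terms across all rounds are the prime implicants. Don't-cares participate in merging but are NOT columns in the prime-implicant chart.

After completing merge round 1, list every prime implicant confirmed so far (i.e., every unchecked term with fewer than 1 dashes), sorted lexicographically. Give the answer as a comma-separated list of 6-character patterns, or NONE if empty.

Round 0: 001001✓ 001010 011100 100010✓ 101001✓ 110010✓ 110101 111000✓ 111010✓ 111110✓
Round 1: -01001 1-0010 11-010 111-10 1110-0
PIs = {-01001, 001010, 011100, 1-0010, 11-010, 110101, 111-10, 1110-0}

001010, 011100, 110101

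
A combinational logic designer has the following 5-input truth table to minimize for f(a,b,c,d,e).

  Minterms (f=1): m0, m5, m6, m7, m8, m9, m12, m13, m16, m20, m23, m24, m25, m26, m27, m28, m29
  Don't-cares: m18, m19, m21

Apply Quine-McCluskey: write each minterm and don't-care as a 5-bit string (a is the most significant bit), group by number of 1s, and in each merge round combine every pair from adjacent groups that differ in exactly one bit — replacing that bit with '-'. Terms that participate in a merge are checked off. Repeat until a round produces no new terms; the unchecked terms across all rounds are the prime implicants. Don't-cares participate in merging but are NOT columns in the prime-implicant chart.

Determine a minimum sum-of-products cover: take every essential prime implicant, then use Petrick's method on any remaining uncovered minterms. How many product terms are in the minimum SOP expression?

6

Round 0: 00000✓ 00101✓ 00110✓ 00111✓ 01000✓ 01001✓ 01100✓ 01101✓ 10000✓ 10010✓ 10011✓ 10100✓ 10101✓ 10111✓ 11000✓ 11001✓ 11010✓ 11011✓ 11100✓ 11101✓
Round 1: -0000✓ -0101✓ -0111✓ -1000✓ -1001✓ -1100✓ -1101✓ 0-000✓ 0-101✓ 001-1✓ 0011- 01-00✓ 01-01✓ 0100-✓ 0110-✓ 1-000✓ 1-010✓ 1-011✓ 1-100✓ 1-101✓ 10-00✓ 10-11 100-0✓ 1001-✓ 101-1✓ 1010-✓ 11-00✓ 11-01✓ 110-0✓ 110-1✓ 1100-✓ 1101-✓ 1110-✓
Round 2: --000 --101 -01-1 -1-00✓ -1-01✓ -100-✓ -110-✓ 01-0-✓ 1--00 1-0-0 1-01- 1-10- 11-0-✓ 110--
Round 3: -1-0-
PIs = {--000, --101, -01-1, -1-0-, 0011-, 1--00, 1-0-0, 1-01-, 1-10-, 10-11, 110--}
Coverage chart:
  m0: --000 ←essential
  m5: --101,-01-1
  m6: 0011- ←essential
  m7: -01-1,0011-
  m8: --000,-1-0-
  m9: -1-0- ←essential
  m12: -1-0- ←essential
  m13: --101,-1-0-
  m16: --000,1--00,1-0-0
  m20: 1--00,1-10-
  m23: -01-1,10-11
  m24: --000,-1-0-,1--00,1-0-0,110--
  m25: -1-0-,110--
  m26: 1-0-0,1-01-,110--
  m27: 1-01-,110--
  m28: -1-0-,1--00,1-10-
  m29: --101,-1-0-,1-10-
Essential: --000, -1-0-, 0011-
Petrick residual → -01-1, 1--00, 1-01-
Min cover (6 terms): c'd'e' + b'ce + bd' + a'b'cd + ad'e' + ac'd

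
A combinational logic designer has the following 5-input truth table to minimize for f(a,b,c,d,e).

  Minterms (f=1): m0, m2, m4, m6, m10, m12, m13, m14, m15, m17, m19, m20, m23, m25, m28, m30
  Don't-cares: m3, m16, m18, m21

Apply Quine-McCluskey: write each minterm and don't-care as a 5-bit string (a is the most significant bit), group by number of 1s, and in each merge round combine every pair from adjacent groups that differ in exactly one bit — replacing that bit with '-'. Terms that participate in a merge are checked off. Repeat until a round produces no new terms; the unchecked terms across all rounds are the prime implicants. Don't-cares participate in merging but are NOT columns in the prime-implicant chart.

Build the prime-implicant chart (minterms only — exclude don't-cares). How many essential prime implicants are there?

[col 0] 00000*, 00010*, 00011*, 00100*, 00110*, 01010*, 01100*, 01101*, 01110*, 01111*, 10000*, 10001*, 10010*, 10011*, 10100*, 10101*, 10111*, 11001*, 11100*, 11110*
[col 1] -0000*, -0010*, -0011*, -0100*, -1100*, -1110*, 0-010*, 0-100*, 0-110*, 00-00*, 00-10*, 000-0*, 0001-*, 001-0*, 01-10*, 011-0*, 011-1*, 0110-*, 0111-*, 1-001, 1-100*, 10-00*, 10-01*, 10-11*, 100-0*, 100-1*, 1000-*, 1001-*, 101-1*, 1010-*, 111-0*
[col 2] --100, -0-00, -00-0, -001-, -11-0, 0--10, 0-1-0, 00--0, 011--, 10--1, 10-0-, 100--
Prime implicants: --100, -0-00, -00-0, -001-, -11-0, 0--10, 0-1-0, 00--0, 011--, 1-001, 10--1, 10-0-, 100--
PI chart (minterm → PIs covering it):
  0 | -0-00,-00-0,00--0
  2 | -00-0,-001-,0--10,00--0
  4 | --100,-0-00,0-1-0,00--0
  6 | 0--10,0-1-0,00--0
  10 | 0--10  (sole → essential)
  12 | --100,-11-0,0-1-0,011--
  13 | 011--  (sole → essential)
  14 | -11-0,0--10,0-1-0,011--
  15 | 011--  (sole → essential)
  17 | 1-001,10--1,10-0-,100--
  19 | -001-,10--1,100--
  20 | --100,-0-00,10-0-
  23 | 10--1  (sole → essential)
  25 | 1-001  (sole → essential)
  28 | --100,-11-0
  30 | -11-0  (sole → essential)
Essential prime implicants: -11-0, 0--10, 011--, 1-001, 10--1

5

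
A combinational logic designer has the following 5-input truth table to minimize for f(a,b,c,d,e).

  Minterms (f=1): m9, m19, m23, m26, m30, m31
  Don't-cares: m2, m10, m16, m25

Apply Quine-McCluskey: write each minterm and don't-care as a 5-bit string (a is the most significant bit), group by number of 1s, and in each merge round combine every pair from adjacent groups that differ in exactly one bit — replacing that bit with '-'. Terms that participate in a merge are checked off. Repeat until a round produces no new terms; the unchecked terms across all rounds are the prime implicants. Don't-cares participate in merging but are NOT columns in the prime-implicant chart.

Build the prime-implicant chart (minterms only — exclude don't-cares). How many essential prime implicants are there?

2

[col 0] 00010*, 01001*, 01010*, 10000, 10011*, 10111*, 11001*, 11010*, 11110*, 11111*
[col 1] -1001, -1010, 0-010, 1-111, 10-11, 11-10, 1111-
Prime implicants: -1001, -1010, 0-010, 1-111, 10-11, 10000, 11-10, 1111-
PI chart (minterm → PIs covering it):
  9 | -1001  (sole → essential)
  19 | 10-11  (sole → essential)
  23 | 1-111,10-11
  26 | -1010,11-10
  30 | 11-10,1111-
  31 | 1-111,1111-
Essential prime implicants: -1001, 10-11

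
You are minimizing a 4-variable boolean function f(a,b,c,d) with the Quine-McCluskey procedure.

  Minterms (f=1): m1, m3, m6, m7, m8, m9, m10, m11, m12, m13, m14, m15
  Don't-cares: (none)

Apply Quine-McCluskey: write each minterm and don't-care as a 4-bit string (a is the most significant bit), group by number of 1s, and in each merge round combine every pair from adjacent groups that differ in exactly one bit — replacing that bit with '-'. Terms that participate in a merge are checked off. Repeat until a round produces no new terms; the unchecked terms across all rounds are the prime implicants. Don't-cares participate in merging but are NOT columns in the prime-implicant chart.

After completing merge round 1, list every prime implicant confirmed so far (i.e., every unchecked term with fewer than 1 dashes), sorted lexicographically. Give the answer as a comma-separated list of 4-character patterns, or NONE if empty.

NONE

Round 0: 0001✓ 0011✓ 0110✓ 0111✓ 1000✓ 1001✓ 1010✓ 1011✓ 1100✓ 1101✓ 1110✓ 1111✓
Round 1: -001✓ -011✓ -110✓ -111✓ 0-11✓ 00-1✓ 011-✓ 1-00✓ 1-01✓ 1-10✓ 1-11✓ 10-0✓ 10-1✓ 100-✓ 101-✓ 11-0✓ 11-1✓ 110-✓ 111-✓
Round 2: --11 -0-1 -11- 1--0✓ 1--1✓ 1-0-✓ 1-1-✓ 10--✓ 11--✓
Round 3: 1---
PIs = {--11, -0-1, -11-, 1---}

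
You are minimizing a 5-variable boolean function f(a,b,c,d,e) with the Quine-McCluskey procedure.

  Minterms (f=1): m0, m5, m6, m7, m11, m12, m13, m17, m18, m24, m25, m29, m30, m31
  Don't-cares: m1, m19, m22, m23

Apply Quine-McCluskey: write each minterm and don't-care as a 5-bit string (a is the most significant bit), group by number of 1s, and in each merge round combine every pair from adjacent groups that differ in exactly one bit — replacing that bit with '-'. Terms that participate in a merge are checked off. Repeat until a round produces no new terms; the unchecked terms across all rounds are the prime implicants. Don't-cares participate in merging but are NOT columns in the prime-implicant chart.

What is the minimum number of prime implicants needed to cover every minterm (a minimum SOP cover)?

Round 0: 00000✓ 00001✓ 00101✓ 00110✓ 00111✓ 01011 01100✓ 01101✓ 10001✓ 10010✓ 10011✓ 10110✓ 10111✓ 11000✓ 11001✓ 11101✓ 11110✓ 11111✓
Round 1: -0001 -0110✓ -0111✓ -1101 0-101 00-01 0000- 001-1 0011-✓ 0110- 1-001 1-110✓ 1-111✓ 10-10✓ 10-11✓ 100-1 1001-✓ 1011-✓ 11-01 1100- 111-1 1111-✓
Round 2: -011- 1-11- 10-1-
PIs = {-0001, -011-, -1101, 0-101, 00-01, 0000-, 001-1, 01011, 0110-, 1-001, 1-11-, 10-1-, 100-1, 11-01, 1100-, 111-1}
Coverage chart:
  m0: 0000- ←essential
  m5: 0-101,00-01,001-1
  m6: -011- ←essential
  m7: -011-,001-1
  m11: 01011 ←essential
  m12: 0110- ←essential
  m13: -1101,0-101,0110-
  m17: -0001,1-001,100-1
  m18: 10-1- ←essential
  m24: 1100- ←essential
  m25: 1-001,11-01,1100-
  m29: -1101,11-01,111-1
  m30: 1-11- ←essential
  m31: 1-11-,111-1
Essential: -011-, 0000-, 01011, 0110-, 1-11-, 10-1-, 1100-
Petrick residual → -0001, -1101, 0-101
Min cover (10 terms): b'c'd'e + b'cd + bcd'e + a'cd'e + a'b'c'd' + a'bc'de + a'bcd' + acd + ab'd + abc'd'

10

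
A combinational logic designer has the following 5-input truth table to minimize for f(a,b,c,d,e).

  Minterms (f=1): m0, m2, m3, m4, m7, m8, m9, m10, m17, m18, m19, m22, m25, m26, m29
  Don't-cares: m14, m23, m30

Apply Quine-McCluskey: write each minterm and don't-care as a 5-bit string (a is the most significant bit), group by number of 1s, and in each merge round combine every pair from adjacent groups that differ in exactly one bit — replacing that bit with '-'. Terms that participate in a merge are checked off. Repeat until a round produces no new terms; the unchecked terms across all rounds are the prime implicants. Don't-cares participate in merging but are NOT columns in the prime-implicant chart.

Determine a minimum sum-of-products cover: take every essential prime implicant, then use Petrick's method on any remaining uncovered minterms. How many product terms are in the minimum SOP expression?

Round 0: 00000✓ 00010✓ 00011✓ 00100✓ 00111✓ 01000✓ 01001✓ 01010✓ 01110✓ 10001✓ 10010✓ 10011✓ 10110✓ 10111✓ 11001✓ 11010✓ 11101✓ 11110✓
Round 1: -0010✓ -0011✓ -0111✓ -1001 -1010✓ -1110✓ 0-000✓ 0-010✓ 00-00 00-11✓ 000-0✓ 0001-✓ 01-10✓ 010-0✓ 0100- 1-001 1-010✓ 1-110✓ 10-10✓ 10-11✓ 100-1 1001-✓ 1011-✓ 11-01 11-10✓
Round 2: --010 -0-11 -001- -1-10 0-0-0 1--10 10-1-
PIs = {--010, -0-11, -001-, -1-10, -1001, 0-0-0, 00-00, 0100-, 1--10, 1-001, 10-1-, 100-1, 11-01}
Coverage chart:
  m0: 0-0-0,00-00
  m2: --010,-001-,0-0-0
  m3: -0-11,-001-
  m4: 00-00 ←essential
  m7: -0-11 ←essential
  m8: 0-0-0,0100-
  m9: -1001,0100-
  m10: --010,-1-10,0-0-0
  m17: 1-001,100-1
  m18: --010,-001-,1--10,10-1-
  m19: -0-11,-001-,10-1-,100-1
  m22: 1--10,10-1-
  m25: -1001,1-001,11-01
  m26: --010,-1-10,1--10
  m29: 11-01 ←essential
Essential: -0-11, 00-00, 11-01
Petrick residual → --010, 0100-, 1--10, 1-001
Min cover (7 terms): c'de' + b'de + a'b'd'e' + a'bc'd' + ade' + ac'd'e + abd'e

7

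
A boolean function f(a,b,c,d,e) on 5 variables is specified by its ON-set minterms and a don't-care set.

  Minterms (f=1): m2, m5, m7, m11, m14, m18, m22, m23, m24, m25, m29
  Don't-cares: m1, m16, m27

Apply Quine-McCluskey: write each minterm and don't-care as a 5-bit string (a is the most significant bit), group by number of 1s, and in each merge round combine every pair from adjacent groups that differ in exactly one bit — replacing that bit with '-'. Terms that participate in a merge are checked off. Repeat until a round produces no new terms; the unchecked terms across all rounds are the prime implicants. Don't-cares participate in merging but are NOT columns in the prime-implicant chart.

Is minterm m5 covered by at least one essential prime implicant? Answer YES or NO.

Round 0: 00001✓ 00010✓ 00101✓ 00111✓ 01011✓ 01110 10000✓ 10010✓ 10110✓ 10111✓ 11000✓ 11001✓ 11011✓ 11101✓
Round 1: -0010 -0111 -1011 00-01 001-1 1-000 10-10 100-0 1011- 11-01 110-1 1100-
PIs = {-0010, -0111, -1011, 00-01, 001-1, 01110, 1-000, 10-10, 100-0, 1011-, 11-01, 110-1, 1100-}
Coverage chart:
  m2: -0010 ←essential
  m5: 00-01,001-1
  m7: -0111,001-1
  m11: -1011 ←essential
  m14: 01110 ←essential
  m18: -0010,10-10,100-0
  m22: 10-10,1011-
  m23: -0111,1011-
  m24: 1-000,1100-
  m25: 11-01,110-1,1100-
  m29: 11-01 ←essential
Essential: -0010, -1011, 01110, 11-01

NO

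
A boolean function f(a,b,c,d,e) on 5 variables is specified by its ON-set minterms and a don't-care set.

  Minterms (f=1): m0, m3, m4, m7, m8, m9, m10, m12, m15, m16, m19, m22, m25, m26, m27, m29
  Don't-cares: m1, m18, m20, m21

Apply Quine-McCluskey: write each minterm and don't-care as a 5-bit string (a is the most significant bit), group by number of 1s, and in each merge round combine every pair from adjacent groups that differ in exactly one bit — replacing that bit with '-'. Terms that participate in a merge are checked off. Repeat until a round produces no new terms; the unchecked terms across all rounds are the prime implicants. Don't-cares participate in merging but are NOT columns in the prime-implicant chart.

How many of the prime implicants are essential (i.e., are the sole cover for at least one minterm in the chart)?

size-2^0 implicants → 00000(✓)  00001(✓)  00011(✓)  00100(✓)  00111(✓)  01000(✓)  01001(✓)  01010(✓)  01100(✓)  01111(✓)  10000(✓)  10010(✓)  10011(✓)  10100(✓)  10101(✓)  10110(✓)  11001(✓)  11010(✓)  11011(✓)  11101(✓)
size-2^1 implicants → -0000(✓)  -0011  -0100(✓)  -1001  -1010  0-000(✓)  0-001(✓)  0-100(✓)  0-111  00-00(✓)  00-11  000-1  0000-(✓)  01-00(✓)  010-0  0100-(✓)  1-010(✓)  1-011(✓)  1-101  10-00(✓)  10-10(✓)  100-0(✓)  1001-(✓)  101-0(✓)  1010-  11-01  110-1  1101-(✓)
size-2^2 implicants → -0-00  0--00  0-00-  1-01-  10--0
Unchecked terms (primes): -0-00, -0011, -1001, -1010, 0--00, 0-00-, 0-111, 00-11, 000-1, 010-0, 1-01-, 1-101, 10--0, 1010-, 11-01, 110-1
Minterm coverage:
  m0 ⊆ -0-00,0--00,0-00-
  m3 ⊆ -0011,00-11,000-1
  m4 ⊆ -0-00,0--00
  m7 ⊆ 0-111,00-11
  m8 ⊆ 0--00,0-00-,010-0
  m9 ⊆ -1001,0-00-
  m10 ⊆ -1010,010-0
  m12 ⊆ 0--00 [E]
  m15 ⊆ 0-111 [E]
  m16 ⊆ -0-00,10--0
  m19 ⊆ -0011,1-01-
  m22 ⊆ 10--0 [E]
  m25 ⊆ -1001,11-01,110-1
  m26 ⊆ -1010,1-01-
  m27 ⊆ 1-01-,110-1
  m29 ⊆ 1-101,11-01
E = {0--00, 0-111, 10--0}

3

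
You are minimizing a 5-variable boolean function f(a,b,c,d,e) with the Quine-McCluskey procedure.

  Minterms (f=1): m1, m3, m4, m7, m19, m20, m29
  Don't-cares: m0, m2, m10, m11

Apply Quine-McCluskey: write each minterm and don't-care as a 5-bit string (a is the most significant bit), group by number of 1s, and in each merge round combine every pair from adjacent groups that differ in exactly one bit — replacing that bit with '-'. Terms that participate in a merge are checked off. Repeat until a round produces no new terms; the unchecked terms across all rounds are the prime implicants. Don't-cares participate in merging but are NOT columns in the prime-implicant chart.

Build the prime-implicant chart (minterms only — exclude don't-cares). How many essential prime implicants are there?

5

size-2^0 implicants → 00000(✓)  00001(✓)  00010(✓)  00011(✓)  00100(✓)  00111(✓)  01010(✓)  01011(✓)  10011(✓)  10100(✓)  11101
size-2^1 implicants → -0011  -0100  0-010(✓)  0-011(✓)  00-00  00-11  000-0(✓)  000-1(✓)  0000-(✓)  0001-(✓)  0101-(✓)
size-2^2 implicants → 0-01-  000--
Unchecked terms (primes): -0011, -0100, 0-01-, 00-00, 00-11, 000--, 11101
Minterm coverage:
  m1 ⊆ 000-- [E]
  m3 ⊆ -0011,0-01-,00-11,000--
  m4 ⊆ -0100,00-00
  m7 ⊆ 00-11 [E]
  m19 ⊆ -0011 [E]
  m20 ⊆ -0100 [E]
  m29 ⊆ 11101 [E]
E = {-0011, -0100, 00-11, 000--, 11101}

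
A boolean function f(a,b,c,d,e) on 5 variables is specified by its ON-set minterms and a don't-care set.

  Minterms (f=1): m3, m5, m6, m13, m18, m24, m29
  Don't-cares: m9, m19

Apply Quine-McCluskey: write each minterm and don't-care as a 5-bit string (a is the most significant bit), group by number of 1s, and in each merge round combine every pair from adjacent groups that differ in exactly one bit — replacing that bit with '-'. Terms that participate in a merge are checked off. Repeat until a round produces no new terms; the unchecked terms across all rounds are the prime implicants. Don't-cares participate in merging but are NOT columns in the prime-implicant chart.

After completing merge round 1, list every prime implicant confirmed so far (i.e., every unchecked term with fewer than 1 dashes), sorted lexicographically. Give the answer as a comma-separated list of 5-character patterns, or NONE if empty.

size-2^0 implicants → 00011(✓)  00101(✓)  00110  01001(✓)  01101(✓)  10010(✓)  10011(✓)  11000  11101(✓)
size-2^1 implicants → -0011  -1101  0-101  01-01  1001-
Unchecked terms (primes): -0011, -1101, 0-101, 00110, 01-01, 1001-, 11000

00110, 11000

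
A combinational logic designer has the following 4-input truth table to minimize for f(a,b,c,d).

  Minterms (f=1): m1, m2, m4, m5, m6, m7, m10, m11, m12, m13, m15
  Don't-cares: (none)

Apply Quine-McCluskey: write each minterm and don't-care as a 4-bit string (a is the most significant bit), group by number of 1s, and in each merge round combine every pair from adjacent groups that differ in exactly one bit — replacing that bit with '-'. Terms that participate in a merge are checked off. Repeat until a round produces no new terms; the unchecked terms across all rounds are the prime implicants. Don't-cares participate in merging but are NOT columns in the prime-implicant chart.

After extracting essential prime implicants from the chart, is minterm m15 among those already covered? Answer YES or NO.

Round 0: 0001✓ 0010✓ 0100✓ 0101✓ 0110✓ 0111✓ 1010✓ 1011✓ 1100✓ 1101✓ 1111✓
Round 1: -010 -100✓ -101✓ -111✓ 0-01 0-10 01-0✓ 01-1✓ 010-✓ 011-✓ 1-11 101- 11-1✓ 110-✓
Round 2: -1-1 -10- 01--
PIs = {-010, -1-1, -10-, 0-01, 0-10, 01--, 1-11, 101-}
Coverage chart:
  m1: 0-01 ←essential
  m2: -010,0-10
  m4: -10-,01--
  m5: -1-1,-10-,0-01,01--
  m6: 0-10,01--
  m7: -1-1,01--
  m10: -010,101-
  m11: 1-11,101-
  m12: -10- ←essential
  m13: -1-1,-10-
  m15: -1-1,1-11
Essential: -10-, 0-01

NO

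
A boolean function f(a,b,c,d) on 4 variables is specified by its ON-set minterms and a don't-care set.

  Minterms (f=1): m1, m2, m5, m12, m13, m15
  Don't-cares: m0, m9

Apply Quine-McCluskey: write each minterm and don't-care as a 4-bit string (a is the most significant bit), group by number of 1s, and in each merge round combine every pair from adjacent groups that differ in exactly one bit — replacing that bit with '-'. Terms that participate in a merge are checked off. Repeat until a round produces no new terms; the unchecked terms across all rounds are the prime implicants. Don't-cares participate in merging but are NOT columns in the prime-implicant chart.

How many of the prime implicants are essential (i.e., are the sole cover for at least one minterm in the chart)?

4

Round 0: 0000✓ 0001✓ 0010✓ 0101✓ 1001✓ 1100✓ 1101✓ 1111✓
Round 1: -001✓ -101✓ 0-01✓ 00-0 000- 1-01✓ 11-1 110-
Round 2: --01
PIs = {--01, 00-0, 000-, 11-1, 110-}
Coverage chart:
  m1: --01,000-
  m2: 00-0 ←essential
  m5: --01 ←essential
  m12: 110- ←essential
  m13: --01,11-1,110-
  m15: 11-1 ←essential
Essential: --01, 00-0, 11-1, 110-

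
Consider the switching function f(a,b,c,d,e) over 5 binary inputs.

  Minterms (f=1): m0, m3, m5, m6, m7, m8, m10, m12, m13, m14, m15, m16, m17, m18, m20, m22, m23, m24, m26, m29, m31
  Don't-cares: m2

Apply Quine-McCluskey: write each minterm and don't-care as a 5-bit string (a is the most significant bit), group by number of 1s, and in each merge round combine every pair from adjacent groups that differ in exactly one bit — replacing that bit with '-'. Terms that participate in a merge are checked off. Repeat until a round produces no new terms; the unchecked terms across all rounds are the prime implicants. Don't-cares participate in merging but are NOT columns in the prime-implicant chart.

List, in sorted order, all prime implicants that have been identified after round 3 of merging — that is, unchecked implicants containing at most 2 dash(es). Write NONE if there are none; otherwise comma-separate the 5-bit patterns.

--111, -0-10, -011-, -11-1, 0--10, 0-1-1, 0-11-, 00-1-, 01--0, 011--, 10--0, 1000-

Round 0: 00000✓ 00010✓ 00011✓ 00101✓ 00110✓ 00111✓ 01000✓ 01010✓ 01100✓ 01101✓ 01110✓ 01111✓ 10000✓ 10001✓ 10010✓ 10100✓ 10110✓ 10111✓ 11000✓ 11010✓ 11101✓ 11111✓
Round 1: -0000✓ -0010✓ -0110✓ -0111✓ -1000✓ -1010✓ -1101✓ -1111✓ 0-000✓ 0-010✓ 0-101✓ 0-110✓ 0-111✓ 00-10✓ 00-11✓ 000-0✓ 0001-✓ 001-1✓ 0011-✓ 01-00✓ 01-10✓ 010-0✓ 011-0✓ 011-1✓ 0110-✓ 0111-✓ 1-000✓ 1-010✓ 1-111✓ 10-00✓ 10-10✓ 100-0✓ 1000- 101-0✓ 1011-✓ 110-0✓ 111-1✓
Round 2: --000✓ --010✓ --111 -0-10 -00-0✓ -011- -10-0✓ -11-1 0--10 0-0-0✓ 0-1-1 0-11- 00-1- 01--0 011-- 1-0-0✓ 10--0
Round 3: --0-0
PIs = {--0-0, --111, -0-10, -011-, -11-1, 0--10, 0-1-1, 0-11-, 00-1-, 01--0, 011--, 10--0, 1000-}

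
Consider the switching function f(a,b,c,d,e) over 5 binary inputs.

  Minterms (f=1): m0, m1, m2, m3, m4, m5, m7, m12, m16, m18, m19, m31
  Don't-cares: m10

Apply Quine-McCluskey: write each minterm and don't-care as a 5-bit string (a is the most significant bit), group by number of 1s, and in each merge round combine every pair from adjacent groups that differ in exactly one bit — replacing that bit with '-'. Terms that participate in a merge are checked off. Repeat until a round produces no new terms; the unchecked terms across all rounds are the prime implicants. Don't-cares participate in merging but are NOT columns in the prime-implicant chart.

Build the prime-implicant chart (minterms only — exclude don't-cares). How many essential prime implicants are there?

5

size-2^0 implicants → 00000(✓)  00001(✓)  00010(✓)  00011(✓)  00100(✓)  00101(✓)  00111(✓)  01010(✓)  01100(✓)  10000(✓)  10010(✓)  10011(✓)  11111
size-2^1 implicants → -0000(✓)  -0010(✓)  -0011(✓)  0-010  0-100  00-00(✓)  00-01(✓)  00-11(✓)  000-0(✓)  000-1(✓)  0000-(✓)  0001-(✓)  001-1(✓)  0010-(✓)  100-0(✓)  1001-(✓)
size-2^2 implicants → -00-0  -001-  00--1  00-0-  000--
Unchecked terms (primes): -00-0, -001-, 0-010, 0-100, 00--1, 00-0-, 000--, 11111
Minterm coverage:
  m0 ⊆ -00-0,00-0-,000--
  m1 ⊆ 00--1,00-0-,000--
  m2 ⊆ -00-0,-001-,0-010,000--
  m3 ⊆ -001-,00--1,000--
  m4 ⊆ 0-100,00-0-
  m5 ⊆ 00--1,00-0-
  m7 ⊆ 00--1 [E]
  m12 ⊆ 0-100 [E]
  m16 ⊆ -00-0 [E]
  m18 ⊆ -00-0,-001-
  m19 ⊆ -001- [E]
  m31 ⊆ 11111 [E]
E = {-00-0, -001-, 0-100, 00--1, 11111}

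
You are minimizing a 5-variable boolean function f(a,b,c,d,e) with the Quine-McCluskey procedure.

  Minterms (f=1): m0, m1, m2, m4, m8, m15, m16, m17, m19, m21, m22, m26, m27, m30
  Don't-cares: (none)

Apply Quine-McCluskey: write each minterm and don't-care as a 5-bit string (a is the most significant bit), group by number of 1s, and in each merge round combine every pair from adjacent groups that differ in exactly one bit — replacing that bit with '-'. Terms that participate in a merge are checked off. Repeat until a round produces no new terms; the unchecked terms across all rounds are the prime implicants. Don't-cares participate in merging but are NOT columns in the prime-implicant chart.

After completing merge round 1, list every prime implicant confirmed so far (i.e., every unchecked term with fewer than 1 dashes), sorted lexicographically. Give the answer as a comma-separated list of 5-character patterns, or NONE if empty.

[col 0] 00000*, 00001*, 00010*, 00100*, 01000*, 01111, 10000*, 10001*, 10011*, 10101*, 10110*, 11010*, 11011*, 11110*
[col 1] -0000*, -0001*, 0-000, 00-00, 000-0, 0000-*, 1-011, 1-110, 10-01, 100-1, 1000-*, 11-10, 1101-
[col 2] -000-
Prime implicants: -000-, 0-000, 00-00, 000-0, 01111, 1-011, 1-110, 10-01, 100-1, 11-10, 1101-

01111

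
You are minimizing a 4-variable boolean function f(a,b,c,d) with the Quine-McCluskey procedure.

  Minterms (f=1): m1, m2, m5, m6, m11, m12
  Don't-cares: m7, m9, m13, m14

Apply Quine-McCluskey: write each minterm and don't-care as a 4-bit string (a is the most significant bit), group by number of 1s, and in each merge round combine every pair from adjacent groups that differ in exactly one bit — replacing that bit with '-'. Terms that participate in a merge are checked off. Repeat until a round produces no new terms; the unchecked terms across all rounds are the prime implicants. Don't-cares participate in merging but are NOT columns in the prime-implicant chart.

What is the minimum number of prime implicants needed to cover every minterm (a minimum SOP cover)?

4

size-2^0 implicants → 0001(✓)  0010(✓)  0101(✓)  0110(✓)  0111(✓)  1001(✓)  1011(✓)  1100(✓)  1101(✓)  1110(✓)
size-2^1 implicants → -001(✓)  -101(✓)  -110  0-01(✓)  0-10  01-1  011-  1-01(✓)  10-1  11-0  110-
size-2^2 implicants → --01
Unchecked terms (primes): --01, -110, 0-10, 01-1, 011-, 10-1, 11-0, 110-
Minterm coverage:
  m1 ⊆ --01 [E]
  m2 ⊆ 0-10 [E]
  m5 ⊆ --01,01-1
  m6 ⊆ -110,0-10,011-
  m11 ⊆ 10-1 [E]
  m12 ⊆ 11-0,110-
E = {--01, 0-10, 10-1}
Petrick residual → 11-0
Cover = c'd + a'cd' + ab'd + abd'  |cover|=4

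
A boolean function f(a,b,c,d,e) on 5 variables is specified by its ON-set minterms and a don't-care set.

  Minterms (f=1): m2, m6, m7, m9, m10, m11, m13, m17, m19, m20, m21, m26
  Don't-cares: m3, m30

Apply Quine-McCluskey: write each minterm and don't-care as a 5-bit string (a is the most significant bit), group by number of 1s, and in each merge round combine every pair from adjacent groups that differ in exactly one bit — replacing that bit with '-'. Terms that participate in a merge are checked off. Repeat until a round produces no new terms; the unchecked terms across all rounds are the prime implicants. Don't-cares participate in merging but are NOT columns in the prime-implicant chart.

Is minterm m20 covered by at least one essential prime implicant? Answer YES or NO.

[col 0] 00010*, 00011*, 00110*, 00111*, 01001*, 01010*, 01011*, 01101*, 10001*, 10011*, 10100*, 10101*, 11010*, 11110*
[col 1] -0011, -1010, 0-010*, 0-011*, 00-10*, 00-11*, 0001-*, 0011-*, 01-01, 010-1, 0101-*, 10-01, 100-1, 1010-, 11-10
[col 2] 0-01-, 00-1-
Prime implicants: -0011, -1010, 0-01-, 00-1-, 01-01, 010-1, 10-01, 100-1, 1010-, 11-10
PI chart (minterm → PIs covering it):
  2 | 0-01-,00-1-
  6 | 00-1-  (sole → essential)
  7 | 00-1-  (sole → essential)
  9 | 01-01,010-1
  10 | -1010,0-01-
  11 | 0-01-,010-1
  13 | 01-01  (sole → essential)
  17 | 10-01,100-1
  19 | -0011,100-1
  20 | 1010-  (sole → essential)
  21 | 10-01,1010-
  26 | -1010,11-10
Essential prime implicants: 00-1-, 01-01, 1010-

YES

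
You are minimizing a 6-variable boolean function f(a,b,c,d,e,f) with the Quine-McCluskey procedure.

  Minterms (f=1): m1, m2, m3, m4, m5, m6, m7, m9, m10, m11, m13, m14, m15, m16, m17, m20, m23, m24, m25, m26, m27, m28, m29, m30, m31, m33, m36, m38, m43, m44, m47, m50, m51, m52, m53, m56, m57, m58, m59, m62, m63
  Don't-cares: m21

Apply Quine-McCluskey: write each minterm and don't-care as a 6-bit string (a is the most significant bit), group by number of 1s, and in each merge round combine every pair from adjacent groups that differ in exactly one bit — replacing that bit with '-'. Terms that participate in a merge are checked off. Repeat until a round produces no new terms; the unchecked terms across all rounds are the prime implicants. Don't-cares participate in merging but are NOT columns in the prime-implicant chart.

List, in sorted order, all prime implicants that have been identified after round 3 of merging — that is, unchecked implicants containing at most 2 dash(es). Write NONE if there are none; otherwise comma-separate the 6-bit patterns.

--0100, -00001, -001-0, -1010-, 0-010-, 0001--, 10-100, 11-01-

Round 0: 000001✓ 000010✓ 000011✓ 000100✓ 000101✓ 000110✓ 000111✓ 001001✓ 001010✓ 001011✓ 001101✓ 001110✓ 001111✓ 010000✓ 010001✓ 010100✓ 010101✓ 010111✓ 011000✓ 011001✓ 011010✓ 011011✓ 011100✓ 011101✓ 011110✓ 011111✓ 100001✓ 100100✓ 100110✓ 101011✓ 101100✓ 101111✓ 110010✓ 110011✓ 110100✓ 110101✓ 111000✓ 111001✓ 111010✓ 111011✓ 111110✓ 111111✓
Round 1: -00001 -00100✓ -00110✓ -01011✓ -01111✓ -10100✓ -10101✓ -11000✓ -11001✓ -11010✓ -11011✓ -11110✓ -11111✓ 0-0001✓ 0-0100✓ 0-0101✓ 0-0111✓ 0-1001✓ 0-1010✓ 0-1011✓ 0-1101✓ 0-1110✓ 0-1111✓ 00-001✓ 00-010✓ 00-011✓ 00-101✓ 00-110✓ 00-111✓ 000-01✓ 000-10✓ 000-11✓ 0000-1✓ 00001-✓ 0001-0✓ 0001-1✓ 00010-✓ 00011-✓ 001-01✓ 001-10✓ 001-11✓ 0010-1✓ 00101-✓ 0011-1✓ 00111-✓ 01-000✓ 01-001✓ 01-100✓ 01-101✓ 01-111✓ 010-00✓ 010-01✓ 01000-✓ 0101-1✓ 01010-✓ 011-00✓ 011-01✓ 011-10✓ 011-11✓ 0110-0✓ 0110-1✓ 01100-✓ 01101-✓ 0111-0✓ 0111-1✓ 01110-✓ 01111-✓ 1-0100✓ 1-1011✓ 1-1111✓ 10-100 1001-0✓ 101-11✓ 11-010✓ 11-011✓ 11001-✓ 11010-✓ 111-10✓ 111-11✓ 1110-0✓ 1110-1✓ 11100-✓ 11101-✓ 11111-✓
Round 2: --0100 --1011✓ --1111✓ -001-0 -01-11✓ -1010- -11-10✓ -11-11✓ -110-0✓ -110-1✓ -1100-✓ -1101-✓ -1111-✓ 0--001✓ 0--101✓ 0--111✓ 0-0-01✓ 0-01-1✓ 0-010- 0-1-01✓ 0-1-10✓ 0-1-11✓ 0-10-1✓ 0-101-✓ 0-11-1✓ 0-111-✓ 00--01✓ 00--10✓ 00--11✓ 00-0-1✓ 00-01-✓ 00-1-1✓ 00-11-✓ 000--1✓ 000-1-✓ 0001-- 001--1✓ 001-1-✓ 01--00✓ 01--01✓ 01-00-✓ 01-1-1✓ 01-10-✓ 010-0-✓ 011--0✓ 011--1✓ 011-0-✓ 011-1-✓ 0110--✓ 0111--✓ 1-1-11✓ 11-01- 111-1-✓ 1110--✓
Round 3: --1-11 -11-1- -110-- 0---01 0--1-1 0-1--1 0-1-1- 00---1 00--1- 01--0- 011---
PIs = {--0100, --1-11, -00001, -001-0, -1010-, -11-1-, -110--, 0---01, 0--1-1, 0-010-, 0-1--1, 0-1-1-, 00---1, 00--1-, 0001--, 01--0-, 011---, 10-100, 11-01-}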